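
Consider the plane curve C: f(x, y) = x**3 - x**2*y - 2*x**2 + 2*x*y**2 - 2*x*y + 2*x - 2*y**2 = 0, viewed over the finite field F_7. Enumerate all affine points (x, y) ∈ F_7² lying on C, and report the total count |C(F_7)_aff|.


Affine F_7-points: {(0, 0), (1, 5), (2, 5), (2, 6), (4, 5), (4, 6)}; count = 6.

For each of the 49 pairs (x, y) ∈ F_7², evaluate f(x, y) mod 7. Record the zeros.
  x = 0: [0↦0, 1↦5, 2↦6, 3↦3, 4↦3, 5↦6, 6↦5]  zeros at y ∈ {0}
  x = 1: [0↦1, 1↦5, 2↦2, 3↦6, 4↦3, 5↦0, 6↦4]  zeros at y ∈ {5}
  x = 2: [0↦4, 1↦5, 2↦3, 3↦5, 4↦4, 5↦0, 6↦0]  zeros at y ∈ {5, 6}
  x = 3: [0↦1, 1↦4, 2↦1, 3↦6, 4↦5, 5↦5, 6↦6]  zeros at y ∈ ∅
  x = 4: [0↦5, 1↦1, 2↦2, 3↦1, 4↦5, 5↦0, 6↦0]  zeros at y ∈ {5, 6}
  x = 5: [0↦1, 1↦2, 2↦5, 3↦3, 4↦3, 5↦5, 6↦2]  zeros at y ∈ ∅
  x = 6: [0↦2, 1↦6, 2↦2, 3↦4, 4↦5, 5↦5, 6↦4]  zeros at y ∈ ∅
Collecting zeros: affine points = {(0, 0), (1, 5), (2, 5), (2, 6), (4, 5), (4, 6)}.
Total count |C(F_7)_aff| = 6.


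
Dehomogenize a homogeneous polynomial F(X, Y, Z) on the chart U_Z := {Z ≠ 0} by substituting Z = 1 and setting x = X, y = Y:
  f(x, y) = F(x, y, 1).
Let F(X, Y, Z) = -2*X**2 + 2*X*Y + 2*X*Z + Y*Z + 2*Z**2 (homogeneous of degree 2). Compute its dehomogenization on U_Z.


f(x, y) = -2*x**2 + 2*x*y + 2*x + y + 2

On U_Z we set Z = 1. Each monomial c·X^i·Y^j·Z^k in F becomes c·x^i·y^j·1^k = c·x^i·y^j.
Substituting Z = 1: F(X, Y, 1) = -2*x**2 + 2*x*y + 2*x + y + 2.
Note: deg(f) ≤ deg(F) = 2; strict inequality happens when F is divisible by Z (lost terms).


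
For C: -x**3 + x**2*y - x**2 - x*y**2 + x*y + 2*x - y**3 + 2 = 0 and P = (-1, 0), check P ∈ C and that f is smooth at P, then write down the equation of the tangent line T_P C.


Tangent line at P: x + 1 = 0.

Step 1: f(-1, 0) = 0, so P lies on C.
Step 2: partial derivatives
  f_x(x, y) = -3*x**2 + 2*x*y - 2*x - y**2 + y + 2, f_y(x, y) = x**2 - 2*x*y + x - 3*y**2.
  f_x(P) = 1, f_y(P) = 0 (gradient nonzero, so P is smooth).
Step 3: tangent line at P: 1·(x − -1) + 0·(y − 0) = 0.
Expanding: x + 1 = 0.


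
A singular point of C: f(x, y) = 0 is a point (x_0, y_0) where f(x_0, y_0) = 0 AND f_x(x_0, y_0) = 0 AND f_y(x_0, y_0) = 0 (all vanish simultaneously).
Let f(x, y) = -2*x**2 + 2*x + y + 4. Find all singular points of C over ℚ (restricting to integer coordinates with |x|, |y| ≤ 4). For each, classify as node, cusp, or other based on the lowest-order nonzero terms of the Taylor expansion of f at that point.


No singular points in the scanned grid; C is smooth there.

Compute partial derivatives:
  f_x = 2 - 4*x.
  f_y = 1.
f_y = 1 is a nonzero constant, so f_y never vanishes: no point (x, y) can satisfy f = f_x = f_y = 0. In particular no (x, y) ∈ {−4, ..., 4}² is singular; the curve is smooth.


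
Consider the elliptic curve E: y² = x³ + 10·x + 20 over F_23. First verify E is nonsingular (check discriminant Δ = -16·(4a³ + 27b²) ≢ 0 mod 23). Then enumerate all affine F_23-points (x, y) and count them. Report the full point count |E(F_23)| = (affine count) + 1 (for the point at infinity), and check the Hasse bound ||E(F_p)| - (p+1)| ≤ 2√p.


Affine points = {(1, 10), (1, 13), (2, 5), (2, 18), (3, 10), (3, 13), (4, 3), (4, 20), (10, 4), (10, 19), (11, 9), (11, 14), (13, 1), (13, 22), (14, 11), (14, 12), (15, 7), (15, 16), (18, 11), (18, 12), (19, 10), (19, 13), (20, 3), (20, 20), (22, 3), (22, 20)}; affine count = 26; |E(F_23)| = 27.

Discriminant check: Δ ∝ 4a³ + 27b² = 4·10³ + 27·20² = 4·1000 + 27·400 ≡ 11 (mod 23). Nonzero ⇒ E is nonsingular.
For each x ∈ F_23, compute rhs = x³ + 10·x + 20 mod 23, then count y ∈ F_23 with y² ≡ rhs.
  x = 0: rhs = 20, matching y values: none (0 points).
  x = 1: rhs = 8, matching y values: 10, 13 (2 points).
  x = 2: rhs = 2, matching y values: 5, 18 (2 points).
  x = 3: rhs = 8, matching y values: 10, 13 (2 points).
  x = 4: rhs = 9, matching y values: 3, 20 (2 points).
  x = 5: rhs = 11, matching y values: none (0 points).
  x = 6: rhs = 20, matching y values: none (0 points).
  x = 7: rhs = 19, matching y values: none (0 points).
  x = 8: rhs = 14, matching y values: none (0 points).
  x = 9: rhs = 11, matching y values: none (0 points).
  x = 10: rhs = 16, matching y values: 4, 19 (2 points).
  x = 11: rhs = 12, matching y values: 9, 14 (2 points).
  x = 12: rhs = 5, matching y values: none (0 points).
  x = 13: rhs = 1, matching y values: 1, 22 (2 points).
  x = 14: rhs = 6, matching y values: 11, 12 (2 points).
  x = 15: rhs = 3, matching y values: 7, 16 (2 points).
  x = 16: rhs = 21, matching y values: none (0 points).
  x = 17: rhs = 20, matching y values: none (0 points).
  x = 18: rhs = 6, matching y values: 11, 12 (2 points).
  x = 19: rhs = 8, matching y values: 10, 13 (2 points).
  x = 20: rhs = 9, matching y values: 3, 20 (2 points).
  x = 21: rhs = 15, matching y values: none (0 points).
  x = 22: rhs = 9, matching y values: 3, 20 (2 points).
Total affine count: 26.
Full point count |E(F_23)| = 26 + 1 = 27.
Hasse bound: |27 − (23+1)| = |3| = 3 ≤ 2√23 ≈ 9.5917 ✓.


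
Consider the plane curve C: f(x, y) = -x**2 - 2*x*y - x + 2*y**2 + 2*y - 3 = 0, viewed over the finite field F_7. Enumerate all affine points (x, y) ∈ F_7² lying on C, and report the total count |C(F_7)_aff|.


Affine F_7-points: {(0, 3)}; count = 1.

For each of the 49 pairs (x, y) ∈ F_7², evaluate f(x, y) mod 7. Record the zeros.
  x = 0: [0↦4, 1↦1, 2↦2, 3↦0, 4↦2, 5↦1, 6↦4]  zeros at y ∈ {3}
  x = 1: [0↦2, 1↦4, 2↦3, 3↦6, 4↦6, 5↦3, 6↦4]  zeros at y ∈ ∅
  x = 2: [0↦5, 1↦5, 2↦2, 3↦3, 4↦1, 5↦3, 6↦2]  zeros at y ∈ ∅
  x = 3: [0↦6, 1↦4, 2↦6, 3↦5, 4↦1, 5↦1, 6↦5]  zeros at y ∈ ∅
  x = 4: [0↦5, 1↦1, 2↦1, 3↦5, 4↦6, 5↦4, 6↦6]  zeros at y ∈ ∅
  x = 5: [0↦2, 1↦3, 2↦1, 3↦3, 4↦2, 5↦5, 6↦5]  zeros at y ∈ ∅
  x = 6: [0↦4, 1↦3, 2↦6, 3↦6, 4↦3, 5↦4, 6↦2]  zeros at y ∈ ∅
Collecting zeros: affine points = {(0, 3)}.
Total count |C(F_7)_aff| = 1.


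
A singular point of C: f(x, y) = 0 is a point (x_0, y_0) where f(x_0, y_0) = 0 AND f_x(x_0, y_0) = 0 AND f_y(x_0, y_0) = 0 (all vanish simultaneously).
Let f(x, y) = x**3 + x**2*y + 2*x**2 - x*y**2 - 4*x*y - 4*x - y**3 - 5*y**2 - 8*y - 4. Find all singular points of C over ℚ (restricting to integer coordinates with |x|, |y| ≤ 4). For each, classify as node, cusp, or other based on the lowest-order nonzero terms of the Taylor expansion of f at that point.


Singular points: {(0, -2)}; classification: cusp.

Compute partial derivatives:
  f_x = 3*x**2 + 2*x*y + 4*x - y**2 - 4*y - 4.
  f_y = x**2 - 2*x*y - 4*x - 3*y**2 - 10*y - 8.
Scan x_0 ∈ {−4, ..., 4}. For each x_0, f_y(x_0, y) is a polynomial in y; find its integer roots y ∈ {−4, ..., 4}, then test f_x and f at those candidates.
  x = -4: f_y(-4, y) = -3*y**2 - 2*y + 24; no integer root y with |y| ≤ 4.
  x = -3: f_y(-3, y) = -3*y**2 - 4*y + 13; no integer root y with |y| ≤ 4.
  x = -2: f_y(-2, y) = -3*y**2 - 6*y + 4; no integer root y with |y| ≤ 4.
  x = -1: f_y(-1, y) = -3*y**2 - 8*y - 3; no integer root y with |y| ≤ 4.
  x = 0: f_y(0, y) = -3*y**2 - 10*y - 8; vanishes at y ∈ {-2}. (0, -2): f_x = 0, f = 0 — SINGULAR.
  x = 1: f_y(1, y) = -3*y**2 - 12*y - 11; no integer root y with |y| ≤ 4.
  x = 2: f_y(2, y) = -3*y**2 - 14*y - 12; no integer root y with |y| ≤ 4.
  x = 3: f_y(3, y) = -3*y**2 - 16*y - 11; no integer root y with |y| ≤ 4.
  x = 4: f_y(4, y) = -3*y**2 - 18*y - 8; no integer root y with |y| ≤ 4.
Only singular point on the grid: (0, -2).
Classify: substitute x = 0 + u, y = -2 + v and expand: f = u**3 + u**2*v - u*v**2 - v**3 + v**2.
No constant or linear terms (consistent with a singular point). Quadratic part: v**2. Cubic part: u**3 + u**2*v - u*v**2 - v**3.
The quadratic part v**2 is a perfect square, so there is a single (double) tangent line v = 0, i.e. y = -2. Restricting the cubic part to that line (v = 0) leaves u**3 ≠ 0, so f is not divisible by v and the branch is v² ≈ -u**3 to lowest order — this is a cusp.
Classification: cusp.


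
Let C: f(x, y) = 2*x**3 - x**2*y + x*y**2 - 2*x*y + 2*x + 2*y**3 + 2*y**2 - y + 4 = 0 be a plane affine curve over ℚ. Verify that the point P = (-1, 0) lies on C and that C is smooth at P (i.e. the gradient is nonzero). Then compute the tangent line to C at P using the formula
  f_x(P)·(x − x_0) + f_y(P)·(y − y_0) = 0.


Tangent line at P: 8*x + 8 = 0.

Step 1: f(-1, 0) = 0, so P lies on C.
Step 2: partial derivatives
  f_x(x, y) = 6*x**2 - 2*x*y + y**2 - 2*y + 2, f_y(x, y) = -x**2 + 2*x*y - 2*x + 6*y**2 + 4*y - 1.
  f_x(P) = 8, f_y(P) = 0 (gradient nonzero, so P is smooth).
Step 3: tangent line at P: 8·(x − -1) + 0·(y − 0) = 0.
Expanding: 8*x + 8 = 0.


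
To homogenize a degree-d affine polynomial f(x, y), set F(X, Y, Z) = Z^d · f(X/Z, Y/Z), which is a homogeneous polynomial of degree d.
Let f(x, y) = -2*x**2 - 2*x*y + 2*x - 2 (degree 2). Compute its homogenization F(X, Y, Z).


F(X, Y, Z) = -2*X**2 - 2*X*Y + 2*X*Z - 2*Z**2

deg(f) = 2.
Substitute x = X/Z, y = Y/Z into f, then multiply by Z^2.
  monomial -2·x^2·y^0 ↦ -2·X^2·Y^0·Z^0.
  monomial -2·x^1·y^1 ↦ -2·X^1·Y^1·Z^0.
  monomial 2·x^1·y^0 ↦ 2·X^1·Y^0·Z^1.
  monomial -2·x^0·y^0 ↦ -2·X^0·Y^0·Z^2.
Collecting: F(X, Y, Z) = -2*X**2 - 2*X*Y + 2*X*Z - 2*Z**2.


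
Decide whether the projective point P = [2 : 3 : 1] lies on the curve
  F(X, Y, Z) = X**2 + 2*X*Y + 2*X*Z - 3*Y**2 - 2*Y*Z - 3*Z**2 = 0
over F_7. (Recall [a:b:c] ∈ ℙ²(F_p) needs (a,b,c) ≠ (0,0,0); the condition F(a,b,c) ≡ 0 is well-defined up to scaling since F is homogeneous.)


F(2,3,1) ≡ 5 (mod 7); P is NOT on the curve.

Evaluate F(2, 3, 1) term-by-term (mod 7).
  X**2 ↦ 1·4·1·1 = 4
  2*X*Y ↦ 2·2·3·1 = 12
  2*X*Z ↦ 2·2·1·1 = 4
  -3*Y**2 ↦ -3·1·9·1 = -27
  -2*Y*Z ↦ -2·1·3·1 = -6
  -3*Z**2 ↦ -3·1·1·1 = -3
Sum: F(2, 3, 1) = (4) + (12) + (4) + (-27) + (-6) + (-3) = -16.
Reducing mod 7: -16 ≡ 5 (mod 7).
Since F(a, b, c) ≡ 5 ≠ 0 (mod 7), P does NOT lie on the curve.


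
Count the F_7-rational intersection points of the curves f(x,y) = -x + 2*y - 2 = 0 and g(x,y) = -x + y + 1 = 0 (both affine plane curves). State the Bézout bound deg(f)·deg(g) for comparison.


Common zeros: {(4, 3)}; count = 1; Bézout bound = 1.

deg(f) = 1, deg(g) = 1, so Bézout bound = 1.
Scan x ∈ F_7. For each x, list the y ∈ F_7 with f(x, y) ≡ 0 and those with g(x, y) ≡ 0 (mod 7); the common zeros in that column are the intersection.
  x = 0: f ≡ 0 at y ∈ {1}; g ≡ 0 at y ∈ {6}; common: ∅.
  x = 1: f ≡ 0 at y ∈ {5}; g ≡ 0 at y ∈ {0}; common: ∅.
  x = 2: f ≡ 0 at y ∈ {2}; g ≡ 0 at y ∈ {1}; common: ∅.
  x = 3: f ≡ 0 at y ∈ {6}; g ≡ 0 at y ∈ {2}; common: ∅.
  x = 4: f ≡ 0 at y ∈ {3}; g ≡ 0 at y ∈ {3}; common: {3}.
  x = 5: f ≡ 0 at y ∈ {0}; g ≡ 0 at y ∈ {4}; common: ∅.
  x = 6: f ≡ 0 at y ∈ {4}; g ≡ 0 at y ∈ {5}; common: ∅.
Collecting: common zeros = {(4, 3)}, so the count is 1.
Comparison with the Bézout bound: 1 ≤ 1 = deg(f)·deg(g), as expected for curves with no common component (the bound is attained).


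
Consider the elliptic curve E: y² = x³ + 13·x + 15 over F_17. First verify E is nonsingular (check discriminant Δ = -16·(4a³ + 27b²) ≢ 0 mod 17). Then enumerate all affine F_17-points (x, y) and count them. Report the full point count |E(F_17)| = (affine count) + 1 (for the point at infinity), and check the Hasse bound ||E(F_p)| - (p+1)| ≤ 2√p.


Affine points = {(0, 7), (0, 10), (2, 7), (2, 10), (3, 8), (3, 9), (5, 1), (5, 16), (8, 6), (8, 11), (13, 1), (13, 16), (14, 0), (15, 7), (15, 10), (16, 1), (16, 16)}; affine count = 17; |E(F_17)| = 18.

Discriminant check: Δ ∝ 4a³ + 27b² = 4·13³ + 27·15² = 4·2197 + 27·225 ≡ 5 (mod 17). Nonzero ⇒ E is nonsingular.
For each x ∈ F_17, compute rhs = x³ + 13·x + 15 mod 17, then count y ∈ F_17 with y² ≡ rhs.
  x = 0: rhs = 15, matching y values: 7, 10 (2 points).
  x = 1: rhs = 12, matching y values: none (0 points).
  x = 2: rhs = 15, matching y values: 7, 10 (2 points).
  x = 3: rhs = 13, matching y values: 8, 9 (2 points).
  x = 4: rhs = 12, matching y values: none (0 points).
  x = 5: rhs = 1, matching y values: 1, 16 (2 points).
  x = 6: rhs = 3, matching y values: none (0 points).
  x = 7: rhs = 7, matching y values: none (0 points).
  x = 8: rhs = 2, matching y values: 6, 11 (2 points).
  x = 9: rhs = 11, matching y values: none (0 points).
  x = 10: rhs = 6, matching y values: none (0 points).
  x = 11: rhs = 10, matching y values: none (0 points).
  x = 12: rhs = 12, matching y values: none (0 points).
  x = 13: rhs = 1, matching y values: 1, 16 (2 points).
  x = 14: rhs = 0, matching y values: 0 (1 points).
  x = 15: rhs = 15, matching y values: 7, 10 (2 points).
  x = 16: rhs = 1, matching y values: 1, 16 (2 points).
Total affine count: 17.
Full point count |E(F_17)| = 17 + 1 = 18.
Hasse bound: |18 − (17+1)| = |0| = 0 ≤ 2√17 ≈ 8.2462 ✓.


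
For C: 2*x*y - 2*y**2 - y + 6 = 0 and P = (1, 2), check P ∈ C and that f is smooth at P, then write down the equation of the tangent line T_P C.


Tangent line at P: 4*x - 7*y + 10 = 0.

Step 1: f(1, 2) = 0, so P lies on C.
Step 2: partial derivatives
  f_x(x, y) = 2*y, f_y(x, y) = 2*x - 4*y - 1.
  f_x(P) = 4, f_y(P) = -7 (gradient nonzero, so P is smooth).
Step 3: tangent line at P: 4·(x − 1) + -7·(y − 2) = 0.
Expanding: 4*x - 7*y + 10 = 0.


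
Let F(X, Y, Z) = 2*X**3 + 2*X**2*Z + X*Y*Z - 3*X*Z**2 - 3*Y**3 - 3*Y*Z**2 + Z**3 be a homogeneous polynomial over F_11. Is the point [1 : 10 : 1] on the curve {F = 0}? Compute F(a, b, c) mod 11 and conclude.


F(1,10,1) ≡ 7 (mod 11); P is NOT on the curve.

Evaluate F(1, 10, 1) term-by-term (mod 11).
  2*X**3 ↦ 2·1·1·1 = 2
  2*X**2*Z ↦ 2·1·1·1 = 2
  X*Y*Z ↦ 1·1·10·1 = 10
  -3*X*Z**2 ↦ -3·1·1·1 = -3
  -3*Y**3 ↦ -3·1·1000·1 = -3000
  -3*Y*Z**2 ↦ -3·1·10·1 = -30
  Z**3 ↦ 1·1·1·1 = 1
Sum: F(1, 10, 1) = (2) + (2) + (10) + (-3) + (-3000) + (-30) + (1) = -3018.
Reducing mod 11: -3018 ≡ 7 (mod 11).
Since F(a, b, c) ≡ 7 ≠ 0 (mod 11), P does NOT lie on the curve.


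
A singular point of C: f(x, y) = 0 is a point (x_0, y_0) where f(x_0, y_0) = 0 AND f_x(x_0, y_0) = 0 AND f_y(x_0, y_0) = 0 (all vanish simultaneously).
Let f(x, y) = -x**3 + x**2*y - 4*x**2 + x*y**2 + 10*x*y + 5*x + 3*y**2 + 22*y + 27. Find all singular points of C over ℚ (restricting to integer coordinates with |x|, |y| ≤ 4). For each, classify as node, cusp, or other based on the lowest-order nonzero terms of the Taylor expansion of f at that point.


Singular points: {(-2, -3)}; classification: node.

Compute partial derivatives:
  f_x = -3*x**2 + 2*x*y - 8*x + y**2 + 10*y + 5.
  f_y = x**2 + 2*x*y + 10*x + 6*y + 22.
Scan x_0 ∈ {−4, ..., 4}. For each x_0, f_y(x_0, y) is a polynomial in y; find its integer roots y ∈ {−4, ..., 4}, then test f_x and f at those candidates.
  x = -4: f_y(-4, y) = -2*y - 2; vanishes at y ∈ {-1}. (-4, -1): f_x = -12 ≠ 0.
  x = -3: f_y(-3, y) = 1; no integer root y with |y| ≤ 4.
  x = -2: f_y(-2, y) = 2*y + 6; vanishes at y ∈ {-3}. (-2, -3): f_x = 0, f = 0 — SINGULAR.
  x = -1: f_y(-1, y) = 4*y + 13; no integer root y with |y| ≤ 4.
  x = 0: f_y(0, y) = 6*y + 22; no integer root y with |y| ≤ 4.
  x = 1: f_y(1, y) = 8*y + 33; no integer root y with |y| ≤ 4.
  x = 2: f_y(2, y) = 10*y + 46; no integer root y with |y| ≤ 4.
  x = 3: f_y(3, y) = 12*y + 61; no integer root y with |y| ≤ 4.
  x = 4: f_y(4, y) = 14*y + 78; no integer root y with |y| ≤ 4.
Only singular point on the grid: (-2, -3).
Classify: substitute x = -2 + u, y = -3 + v and expand: f = -u**3 + u**2*v - u**2 + u*v**2 + v**2.
No constant or linear terms (consistent with a singular point). Quadratic part: -u**2 + v**2. Cubic part: -u**3 + u**2*v + u*v**2.
The quadratic part v**2 - u**2 = (v − u)(v + u) splits into two distinct linear factors, so there are two distinct tangent lines y − -3 = ±(x − -2) — this is a node (ordinary double point).
Classification: node.


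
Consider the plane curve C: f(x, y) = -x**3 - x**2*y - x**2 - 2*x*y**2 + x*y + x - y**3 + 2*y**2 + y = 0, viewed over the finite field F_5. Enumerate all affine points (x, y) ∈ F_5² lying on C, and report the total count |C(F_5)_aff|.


Affine F_5-points: {(0, 0), (1, 3), (2, 0), (2, 4), (4, 2), (4, 3), (4, 4)}; count = 7.

For each of the 25 pairs (x, y) ∈ F_5², evaluate f(x, y) mod 5. Record the zeros.
  x = 0: [0↦0, 1↦2, 2↦2, 3↦4, 4↦2]  zeros at y ∈ {0}
  x = 1: [0↦4, 1↦4, 2↦3, 3↦0, 4↦4]  zeros at y ∈ {3}
  x = 2: [0↦0, 1↦1, 2↦2, 3↦2, 4↦0]  zeros at y ∈ {0, 4}
  x = 3: [0↦2, 1↦2, 2↦3, 3↦4, 4↦4]  zeros at y ∈ ∅
  x = 4: [0↦4, 1↦1, 2↦0, 3↦0, 4↦0]  zeros at y ∈ {2, 3, 4}
Collecting zeros: affine points = {(0, 0), (1, 3), (2, 0), (2, 4), (4, 2), (4, 3), (4, 4)}.
Total count |C(F_5)_aff| = 7.


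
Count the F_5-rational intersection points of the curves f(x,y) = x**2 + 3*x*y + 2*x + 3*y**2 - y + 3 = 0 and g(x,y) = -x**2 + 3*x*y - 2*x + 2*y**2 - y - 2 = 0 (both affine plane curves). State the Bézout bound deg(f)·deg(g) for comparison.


Common zeros: ∅; count = 0; Bézout bound = 4.

deg(f) = 2, deg(g) = 2, so Bézout bound = 4.
Scan x ∈ F_5. For each x, list the y ∈ F_5 with f(x, y) ≡ 0 and those with g(x, y) ≡ 0 (mod 5); the common zeros in that column are the intersection.
  x = 0: f ≡ 0 at y ∈ {1}; g ≡ 0 at y ∈ ∅; common: ∅.
  x = 1: f ≡ 0 at y ∈ ∅; g ≡ 0 at y ∈ {0, 4}; common: ∅.
  x = 2: f ≡ 0 at y ∈ ∅; g ≡ 0 at y ∈ {0}; common: ∅.
  x = 3: f ≡ 0 at y ∈ ∅; g ≡ 0 at y ∈ {3}; common: ∅.
  x = 4: f ≡ 0 at y ∈ ∅; g ≡ 0 at y ∈ {3, 4}; common: ∅.
Collecting: common zeros = ∅, so the count is 0.
Comparison with the Bézout bound: 0 ≤ 4 = deg(f)·deg(g), as expected for curves with no common component (the affine F_5-count falls short of the bound because intersections may lie at infinity, over extension fields, or carry multiplicity).


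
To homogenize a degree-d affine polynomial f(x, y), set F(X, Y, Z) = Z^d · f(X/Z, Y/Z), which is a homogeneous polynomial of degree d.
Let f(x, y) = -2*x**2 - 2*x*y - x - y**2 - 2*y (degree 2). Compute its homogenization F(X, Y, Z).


F(X, Y, Z) = -2*X**2 - 2*X*Y - X*Z - Y**2 - 2*Y*Z

deg(f) = 2.
Substitute x = X/Z, y = Y/Z into f, then multiply by Z^2.
  monomial -2·x^2·y^0 ↦ -2·X^2·Y^0·Z^0.
  monomial -2·x^1·y^1 ↦ -2·X^1·Y^1·Z^0.
  monomial -1·x^1·y^0 ↦ -1·X^1·Y^0·Z^1.
  monomial -1·x^0·y^2 ↦ -1·X^0·Y^2·Z^0.
  monomial -2·x^0·y^1 ↦ -2·X^0·Y^1·Z^1.
Collecting: F(X, Y, Z) = -2*X**2 - 2*X*Y - X*Z - Y**2 - 2*Y*Z.


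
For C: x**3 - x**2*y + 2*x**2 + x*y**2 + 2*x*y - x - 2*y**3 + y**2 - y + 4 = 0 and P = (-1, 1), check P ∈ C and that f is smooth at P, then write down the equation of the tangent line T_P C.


Tangent line at P: 3*x - 10*y + 13 = 0.

Step 1: f(-1, 1) = 0, so P lies on C.
Step 2: partial derivatives
  f_x(x, y) = 3*x**2 - 2*x*y + 4*x + y**2 + 2*y - 1, f_y(x, y) = -x**2 + 2*x*y + 2*x - 6*y**2 + 2*y - 1.
  f_x(P) = 3, f_y(P) = -10 (gradient nonzero, so P is smooth).
Step 3: tangent line at P: 3·(x − -1) + -10·(y − 1) = 0.
Expanding: 3*x - 10*y + 13 = 0.


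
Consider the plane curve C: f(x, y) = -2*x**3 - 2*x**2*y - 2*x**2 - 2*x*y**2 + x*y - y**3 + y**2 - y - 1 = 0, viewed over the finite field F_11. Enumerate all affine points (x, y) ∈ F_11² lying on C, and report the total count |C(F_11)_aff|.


Affine F_11-points: {(0, 3), (0, 6), (1, 5), (2, 4), (4, 1), (4, 6), (4, 8), (5, 4), (6, 9), (7, 1), (7, 7), (8, 2), (9, 1), (10, 4)}; count = 14.

For each of the 121 pairs (x, y) ∈ F_11², evaluate f(x, y) mod 11. Record the zeros.
  x = 0: [0↦10, 1↦9, 2↦4, 3↦0, 4↦2, 5↦4, 6↦0, 7↦6, 8↦5, 9↦2, 10↦2]  zeros at y ∈ {3, 6}
  x = 1: [0↦6, 1↦2, 2↦1, 3↦8, 4↦6, 5↦0, 6↦6, 7↦7, 8↦8, 9↦3, 10↦8]  zeros at y ∈ {5}
  x = 2: [0↦8, 1↦8, 2↦7, 3↦10, 4↦0, 5↦4, 6↦5, 7↦8, 8↦7, 9↦7, 10↦2]  zeros at y ∈ {4}
  x = 3: [0↦4, 1↦4, 2↦10, 3↦5, 4↦5, 5↦4, 6↦7, 7↦8, 8↦1, 9↦2, 10↦5]  zeros at y ∈ ∅
  x = 4: [0↦4, 1↦0, 2↦9, 3↦3, 4↦9, 5↦10, 6↦0, 7↦6, 8↦0, 9↦9, 10↦5]  zeros at y ∈ {1, 6, 8}
  x = 5: [0↦7, 1↦6, 2↦3, 3↦3, 4↦0, 5↦10, 6↦5, 7↦1, 8↦3, 9↦5, 10↦1]  zeros at y ∈ {4}
  x = 6: [0↦1, 1↦10, 2↦2, 3↦4, 4↦10, 5↦3, 6↦10, 7↦3, 8↦9, 9↦0, 10↦3]  zeros at y ∈ {9}
  x = 7: [0↦7, 1↦0, 2↦5, 3↦5, 4↦5, 5↦10, 6↦3, 7↦0, 8↦6, 9↦4, 10↦10]  zeros at y ∈ {1, 7}
  x = 8: [0↦2, 1↦8, 2↦0, 3↦5, 4↦6, 5↦8, 6↦5, 7↦2, 8↦4, 9↦5, 10↦10]  zeros at y ∈ {2}
  x = 9: [0↦7, 1↦0, 2↦8, 3↦3, 4↦1, 5↦7, 6↦4, 7↦8, 8↦2, 9↦2, 10↦2]  zeros at y ∈ {1}
  x = 10: [0↦10, 1↦8, 2↦6, 3↦9, 4↦0, 5↦6, 6↦10, 7↦6, 8↦10, 9↦5, 10↦7]  zeros at y ∈ {4}
Collecting zeros: affine points = {(0, 3), (0, 6), (1, 5), (2, 4), (4, 1), (4, 6), (4, 8), (5, 4), (6, 9), (7, 1), (7, 7), (8, 2), (9, 1), (10, 4)}.
Total count |C(F_11)_aff| = 14.


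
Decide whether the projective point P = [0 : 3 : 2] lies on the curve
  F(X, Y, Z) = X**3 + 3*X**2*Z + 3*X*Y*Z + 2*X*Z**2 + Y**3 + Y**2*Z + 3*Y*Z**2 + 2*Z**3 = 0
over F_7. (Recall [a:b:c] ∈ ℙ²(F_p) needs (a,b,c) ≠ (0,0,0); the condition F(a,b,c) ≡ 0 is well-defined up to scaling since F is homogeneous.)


F(0,3,2) ≡ 6 (mod 7); P is NOT on the curve.

Evaluate F(0, 3, 2) term-by-term (mod 7).
  X**3 ↦ 1·0·1·1 = 0
  3*X**2*Z ↦ 3·0·1·2 = 0
  3*X*Y*Z ↦ 3·0·3·2 = 0
  2*X*Z**2 ↦ 2·0·1·4 = 0
  Y**3 ↦ 1·1·27·1 = 27
  Y**2*Z ↦ 1·1·9·2 = 18
  3*Y*Z**2 ↦ 3·1·3·4 = 36
  2*Z**3 ↦ 2·1·1·8 = 16
Sum: F(0, 3, 2) = (0) + (0) + (0) + (0) + (27) + (18) + (36) + (16) = 97.
Reducing mod 7: 97 ≡ 6 (mod 7).
Since F(a, b, c) ≡ 6 ≠ 0 (mod 7), P does NOT lie on the curve.


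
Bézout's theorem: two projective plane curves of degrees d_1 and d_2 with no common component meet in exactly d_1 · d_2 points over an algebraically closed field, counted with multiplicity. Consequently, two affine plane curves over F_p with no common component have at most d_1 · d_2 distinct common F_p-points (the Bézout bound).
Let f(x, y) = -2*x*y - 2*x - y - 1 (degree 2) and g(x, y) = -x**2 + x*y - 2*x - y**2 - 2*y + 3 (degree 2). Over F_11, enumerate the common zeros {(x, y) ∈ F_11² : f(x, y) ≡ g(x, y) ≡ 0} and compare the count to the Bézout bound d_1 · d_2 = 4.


Common zeros: {(1, 10), (7, 10)}; count = 2; Bézout bound = 4.

deg(f) = 2, deg(g) = 2, so Bézout bound = 4.
Scan x ∈ F_11. For each x, list the y ∈ F_11 with f(x, y) ≡ 0 and those with g(x, y) ≡ 0 (mod 11); the common zeros in that column are the intersection.
  x = 0: f ≡ 0 at y ∈ {10}; g ≡ 0 at y ∈ {1, 8}; common: ∅.
  x = 1: f ≡ 0 at y ∈ {10}; g ≡ 0 at y ∈ {0, 10}; common: {10}.
  x = 2: f ≡ 0 at y ∈ {10}; g ≡ 0 at y ∈ ∅; common: ∅.
  x = 3: f ≡ 0 at y ∈ {10}; g ≡ 0 at y ∈ ∅; common: ∅.
  x = 4: f ≡ 0 at y ∈ {10}; g ≡ 0 at y ∈ ∅; common: ∅.
  x = 5: f ≡ 0 at y ∈ {0, 1, 2, 3, 4, 5, 6, 7, 8, 9, 10}; g ≡ 0 at y ∈ ∅; common: ∅.
  x = 6: f ≡ 0 at y ∈ {10}; g ≡ 0 at y ∈ {7, 8}; common: ∅.
  x = 7: f ≡ 0 at y ∈ {10}; g ≡ 0 at y ∈ {6, 10}; common: {10}.
  x = 8: f ≡ 0 at y ∈ {10}; g ≡ 0 at y ∈ {0, 6}; common: ∅.
  x = 9: f ≡ 0 at y ∈ {10}; g ≡ 0 at y ∈ ∅; common: ∅.
  x = 10: f ≡ 0 at y ∈ {10}; g ≡ 0 at y ∈ {1, 7}; common: ∅.
Collecting: common zeros = {(1, 10), (7, 10)}, so the count is 2.
Comparison with the Bézout bound: 2 ≤ 4 = deg(f)·deg(g), as expected for curves with no common component (the affine F_11-count falls short of the bound because intersections may lie at infinity, over extension fields, or carry multiplicity).


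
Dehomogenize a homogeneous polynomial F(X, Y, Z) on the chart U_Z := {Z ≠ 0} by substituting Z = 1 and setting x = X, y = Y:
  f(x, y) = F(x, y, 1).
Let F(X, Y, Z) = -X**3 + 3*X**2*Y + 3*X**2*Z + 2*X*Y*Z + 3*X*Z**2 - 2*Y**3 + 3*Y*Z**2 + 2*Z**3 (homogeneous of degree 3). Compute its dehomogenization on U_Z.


f(x, y) = -x**3 + 3*x**2*y + 3*x**2 + 2*x*y + 3*x - 2*y**3 + 3*y + 2

On U_Z we set Z = 1. Each monomial c·X^i·Y^j·Z^k in F becomes c·x^i·y^j·1^k = c·x^i·y^j.
Substituting Z = 1: F(X, Y, 1) = -x**3 + 3*x**2*y + 3*x**2 + 2*x*y + 3*x - 2*y**3 + 3*y + 2.
Note: deg(f) ≤ deg(F) = 3; strict inequality happens when F is divisible by Z (lost terms).


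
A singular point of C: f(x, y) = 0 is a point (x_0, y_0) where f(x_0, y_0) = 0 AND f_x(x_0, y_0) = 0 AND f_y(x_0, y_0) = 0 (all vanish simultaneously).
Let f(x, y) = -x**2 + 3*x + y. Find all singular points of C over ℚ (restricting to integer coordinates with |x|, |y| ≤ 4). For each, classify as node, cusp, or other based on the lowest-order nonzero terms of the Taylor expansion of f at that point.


No singular points in the scanned grid; C is smooth there.

Compute partial derivatives:
  f_x = 3 - 2*x.
  f_y = 1.
f_y = 1 is a nonzero constant, so f_y never vanishes: no point (x, y) can satisfy f = f_x = f_y = 0. In particular no (x, y) ∈ {−4, ..., 4}² is singular; the curve is smooth.


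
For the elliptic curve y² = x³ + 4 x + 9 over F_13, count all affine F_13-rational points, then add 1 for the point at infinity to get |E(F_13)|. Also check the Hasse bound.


Affine points = {(0, 3), (0, 10), (1, 1), (1, 12), (2, 5), (2, 8), (3, 3), (3, 10), (7, 4), (7, 9), (10, 3), (10, 10), (12, 2), (12, 11)}; affine count = 14; |E(F_13)| = 15.

Discriminant check: Δ ∝ 4a³ + 27b² = 4·4³ + 27·9² = 4·64 + 27·81 ≡ 12 (mod 13). Nonzero ⇒ E is nonsingular.
For each x ∈ F_13, compute rhs = x³ + 4·x + 9 mod 13, then count y ∈ F_13 with y² ≡ rhs.
  x = 0: rhs = 9, matching y values: 3, 10 (2 points).
  x = 1: rhs = 1, matching y values: 1, 12 (2 points).
  x = 2: rhs = 12, matching y values: 5, 8 (2 points).
  x = 3: rhs = 9, matching y values: 3, 10 (2 points).
  x = 4: rhs = 11, matching y values: none (0 points).
  x = 5: rhs = 11, matching y values: none (0 points).
  x = 6: rhs = 2, matching y values: none (0 points).
  x = 7: rhs = 3, matching y values: 4, 9 (2 points).
  x = 8: rhs = 7, matching y values: none (0 points).
  x = 9: rhs = 7, matching y values: none (0 points).
  x = 10: rhs = 9, matching y values: 3, 10 (2 points).
  x = 11: rhs = 6, matching y values: none (0 points).
  x = 12: rhs = 4, matching y values: 2, 11 (2 points).
Total affine count: 14.
Full point count |E(F_13)| = 14 + 1 = 15.
Hasse bound: |15 − (13+1)| = |1| = 1 ≤ 2√13 ≈ 7.2111 ✓.


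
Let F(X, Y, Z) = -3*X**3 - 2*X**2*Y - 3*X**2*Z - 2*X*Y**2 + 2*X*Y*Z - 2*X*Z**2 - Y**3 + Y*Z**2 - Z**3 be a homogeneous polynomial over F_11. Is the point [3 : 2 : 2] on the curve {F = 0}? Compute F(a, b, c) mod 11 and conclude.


F(3,2,2) ≡ 6 (mod 11); P is NOT on the curve.

Evaluate F(3, 2, 2) term-by-term (mod 11).
  -3*X**3 ↦ -3·27·1·1 = -81
  -2*X**2*Y ↦ -2·9·2·1 = -36
  -3*X**2*Z ↦ -3·9·1·2 = -54
  -2*X*Y**2 ↦ -2·3·4·1 = -24
  2*X*Y*Z ↦ 2·3·2·2 = 24
  -2*X*Z**2 ↦ -2·3·1·4 = -24
  -Y**3 ↦ -1·1·8·1 = -8
  Y*Z**2 ↦ 1·1·2·4 = 8
  -Z**3 ↦ -1·1·1·8 = -8
Sum: F(3, 2, 2) = (-81) + (-36) + (-54) + (-24) + (24) + (-24) + (-8) + (8) + (-8) = -203.
Reducing mod 11: -203 ≡ 6 (mod 11).
Since F(a, b, c) ≡ 6 ≠ 0 (mod 11), P does NOT lie on the curve.


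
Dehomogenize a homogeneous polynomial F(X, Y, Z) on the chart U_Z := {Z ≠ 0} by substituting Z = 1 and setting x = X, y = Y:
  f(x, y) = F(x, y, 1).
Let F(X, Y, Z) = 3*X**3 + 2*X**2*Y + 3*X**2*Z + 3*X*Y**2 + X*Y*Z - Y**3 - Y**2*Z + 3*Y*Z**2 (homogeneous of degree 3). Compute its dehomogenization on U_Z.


f(x, y) = 3*x**3 + 2*x**2*y + 3*x**2 + 3*x*y**2 + x*y - y**3 - y**2 + 3*y

On U_Z we set Z = 1. Each monomial c·X^i·Y^j·Z^k in F becomes c·x^i·y^j·1^k = c·x^i·y^j.
Substituting Z = 1: F(X, Y, 1) = 3*x**3 + 2*x**2*y + 3*x**2 + 3*x*y**2 + x*y - y**3 - y**2 + 3*y.
Note: deg(f) ≤ deg(F) = 3; strict inequality happens when F is divisible by Z (lost terms).


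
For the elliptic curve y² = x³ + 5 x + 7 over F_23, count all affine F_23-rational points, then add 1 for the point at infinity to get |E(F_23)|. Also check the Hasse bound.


Affine points = {(1, 6), (1, 17), (2, 5), (2, 18), (3, 7), (3, 16), (6, 0), (11, 6), (11, 17), (12, 1), (12, 22), (18, 8), (18, 15), (21, 9), (21, 14), (22, 1), (22, 22)}; affine count = 17; |E(F_23)| = 18.

Discriminant check: Δ ∝ 4a³ + 27b² = 4·5³ + 27·7² = 4·125 + 27·49 ≡ 6 (mod 23). Nonzero ⇒ E is nonsingular.
For each x ∈ F_23, compute rhs = x³ + 5·x + 7 mod 23, then count y ∈ F_23 with y² ≡ rhs.
  x = 0: rhs = 7, matching y values: none (0 points).
  x = 1: rhs = 13, matching y values: 6, 17 (2 points).
  x = 2: rhs = 2, matching y values: 5, 18 (2 points).
  x = 3: rhs = 3, matching y values: 7, 16 (2 points).
  x = 4: rhs = 22, matching y values: none (0 points).
  x = 5: rhs = 19, matching y values: none (0 points).
  x = 6: rhs = 0, matching y values: 0 (1 points).
  x = 7: rhs = 17, matching y values: none (0 points).
  x = 8: rhs = 7, matching y values: none (0 points).
  x = 9: rhs = 22, matching y values: none (0 points).
  x = 10: rhs = 22, matching y values: none (0 points).
  x = 11: rhs = 13, matching y values: 6, 17 (2 points).
  x = 12: rhs = 1, matching y values: 1, 22 (2 points).
  x = 13: rhs = 15, matching y values: none (0 points).
  x = 14: rhs = 15, matching y values: none (0 points).
  x = 15: rhs = 7, matching y values: none (0 points).
  x = 16: rhs = 20, matching y values: none (0 points).
  x = 17: rhs = 14, matching y values: none (0 points).
  x = 18: rhs = 18, matching y values: 8, 15 (2 points).
  x = 19: rhs = 15, matching y values: none (0 points).
  x = 20: rhs = 11, matching y values: none (0 points).
  x = 21: rhs = 12, matching y values: 9, 14 (2 points).
  x = 22: rhs = 1, matching y values: 1, 22 (2 points).
Total affine count: 17.
Full point count |E(F_23)| = 17 + 1 = 18.
Hasse bound: |18 − (23+1)| = |-6| = 6 ≤ 2√23 ≈ 9.5917 ✓.


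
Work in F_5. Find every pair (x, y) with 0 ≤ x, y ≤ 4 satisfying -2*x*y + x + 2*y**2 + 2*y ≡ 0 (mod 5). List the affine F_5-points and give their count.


Affine F_5-points: {(0, 0), (0, 4), (4, 1), (4, 2)}; count = 4.

For each of the 25 pairs (x, y) ∈ F_5², evaluate f(x, y) mod 5. Record the zeros.
  x = 0: [0↦0, 1↦4, 2↦2, 3↦4, 4↦0]  zeros at y ∈ {0, 4}
  x = 1: [0↦1, 1↦3, 2↦4, 3↦4, 4↦3]  zeros at y ∈ ∅
  x = 2: [0↦2, 1↦2, 2↦1, 3↦4, 4↦1]  zeros at y ∈ ∅
  x = 3: [0↦3, 1↦1, 2↦3, 3↦4, 4↦4]  zeros at y ∈ ∅
  x = 4: [0↦4, 1↦0, 2↦0, 3↦4, 4↦2]  zeros at y ∈ {1, 2}
Collecting zeros: affine points = {(0, 0), (0, 4), (4, 1), (4, 2)}.
Total count |C(F_5)_aff| = 4.


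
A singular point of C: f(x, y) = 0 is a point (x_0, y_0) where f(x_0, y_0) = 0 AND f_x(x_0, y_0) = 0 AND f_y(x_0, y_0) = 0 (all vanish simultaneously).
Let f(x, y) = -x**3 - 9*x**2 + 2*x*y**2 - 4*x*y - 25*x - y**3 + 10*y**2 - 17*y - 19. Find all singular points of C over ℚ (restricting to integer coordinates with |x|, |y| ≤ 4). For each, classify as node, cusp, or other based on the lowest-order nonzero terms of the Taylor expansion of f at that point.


Singular points: {(-3, 1)}; classification: cusp.

Compute partial derivatives:
  f_x = -3*x**2 - 18*x + 2*y**2 - 4*y - 25.
  f_y = 4*x*y - 4*x - 3*y**2 + 20*y - 17.
Scan x_0 ∈ {−4, ..., 4}. For each x_0, f_y(x_0, y) is a polynomial in y; find its integer roots y ∈ {−4, ..., 4}, then test f_x and f at those candidates.
  x = -4: f_y(-4, y) = -3*y**2 + 4*y - 1; vanishes at y ∈ {1}. (-4, 1): f_x = -3 ≠ 0.
  x = -3: f_y(-3, y) = -3*y**2 + 8*y - 5; vanishes at y ∈ {1}. (-3, 1): f_x = 0, f = 0 — SINGULAR.
  x = -2: f_y(-2, y) = -3*y**2 + 12*y - 9; vanishes at y ∈ {1, 3}. (-2, 1): f_x = -3 ≠ 0; (-2, 3): f_x = 5 ≠ 0.
  x = -1: f_y(-1, y) = -3*y**2 + 16*y - 13; vanishes at y ∈ {1}. (-1, 1): f_x = -12 ≠ 0.
  x = 0: f_y(0, y) = -3*y**2 + 20*y - 17; vanishes at y ∈ {1}. (0, 1): f_x = -27 ≠ 0.
  x = 1: f_y(1, y) = -3*y**2 + 24*y - 21; vanishes at y ∈ {1}. (1, 1): f_x = -48 ≠ 0.
  x = 2: f_y(2, y) = -3*y**2 + 28*y - 25; vanishes at y ∈ {1}. (2, 1): f_x = -75 ≠ 0.
  x = 3: f_y(3, y) = -3*y**2 + 32*y - 29; vanishes at y ∈ {1}. (3, 1): f_x = -108 ≠ 0.
  x = 4: f_y(4, y) = -3*y**2 + 36*y - 33; vanishes at y ∈ {1}. (4, 1): f_x = -147 ≠ 0.
Only singular point on the grid: (-3, 1).
Classify: substitute x = -3 + u, y = 1 + v and expand: f = -u**3 + 2*u*v**2 - v**3 + v**2.
No constant or linear terms (consistent with a singular point). Quadratic part: v**2. Cubic part: -u**3 + 2*u*v**2 - v**3.
The quadratic part v**2 is a perfect square, so there is a single (double) tangent line v = 0, i.e. y = 1. Restricting the cubic part to that line (v = 0) leaves -u**3 ≠ 0, so f is not divisible by v and the branch is v² ≈ u**3 to lowest order — this is a cusp.
Classification: cusp.


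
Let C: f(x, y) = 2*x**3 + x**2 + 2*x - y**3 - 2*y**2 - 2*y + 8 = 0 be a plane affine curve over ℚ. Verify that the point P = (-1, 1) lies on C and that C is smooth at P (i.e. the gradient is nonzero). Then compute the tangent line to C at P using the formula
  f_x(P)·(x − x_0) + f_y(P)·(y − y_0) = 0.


Tangent line at P: 6*x - 9*y + 15 = 0.

Step 1: f(-1, 1) = 0, so P lies on C.
Step 2: partial derivatives
  f_x(x, y) = 6*x**2 + 2*x + 2, f_y(x, y) = -3*y**2 - 4*y - 2.
  f_x(P) = 6, f_y(P) = -9 (gradient nonzero, so P is smooth).
Step 3: tangent line at P: 6·(x − -1) + -9·(y − 1) = 0.
Expanding: 6*x - 9*y + 15 = 0.


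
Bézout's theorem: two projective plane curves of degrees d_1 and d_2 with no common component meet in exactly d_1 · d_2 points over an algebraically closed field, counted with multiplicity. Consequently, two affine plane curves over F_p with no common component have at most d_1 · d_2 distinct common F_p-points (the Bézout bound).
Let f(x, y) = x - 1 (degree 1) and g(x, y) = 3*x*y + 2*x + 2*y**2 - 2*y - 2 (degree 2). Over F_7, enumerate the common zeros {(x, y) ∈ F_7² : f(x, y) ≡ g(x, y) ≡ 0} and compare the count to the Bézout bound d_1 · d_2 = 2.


Common zeros: {(1, 0), (1, 3)}; count = 2; Bézout bound = 2.

deg(f) = 1, deg(g) = 2, so Bézout bound = 2.
Scan x ∈ F_7. For each x, list the y ∈ F_7 with f(x, y) ≡ 0 and those with g(x, y) ≡ 0 (mod 7); the common zeros in that column are the intersection.
  x = 0: f ≡ 0 at y ∈ ∅; g ≡ 0 at y ∈ ∅; common: ∅.
  x = 1: f ≡ 0 at y ∈ {0, 1, 2, 3, 4, 5, 6}; g ≡ 0 at y ∈ {0, 3}; common: {0, 3}.
  x = 2: f ≡ 0 at y ∈ ∅; g ≡ 0 at y ∈ {6}; common: ∅.
  x = 3: f ≡ 0 at y ∈ ∅; g ≡ 0 at y ∈ ∅; common: ∅.
  x = 4: f ≡ 0 at y ∈ ∅; g ≡ 0 at y ∈ ∅; common: ∅.
  x = 5: f ≡ 0 at y ∈ ∅; g ≡ 0 at y ∈ {2}; common: ∅.
  x = 6: f ≡ 0 at y ∈ ∅; g ≡ 0 at y ∈ {1, 5}; common: ∅.
Collecting: common zeros = {(1, 0), (1, 3)}, so the count is 2.
Comparison with the Bézout bound: 2 ≤ 2 = deg(f)·deg(g), as expected for curves with no common component (the bound is attained).


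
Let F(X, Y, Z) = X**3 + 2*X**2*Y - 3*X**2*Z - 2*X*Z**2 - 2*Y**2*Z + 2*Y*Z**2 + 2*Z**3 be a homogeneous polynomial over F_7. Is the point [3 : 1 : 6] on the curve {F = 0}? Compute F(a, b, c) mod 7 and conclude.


F(3,1,6) ≡ 5 (mod 7); P is NOT on the curve.

Evaluate F(3, 1, 6) term-by-term (mod 7).
  X**3 ↦ 1·27·1·1 = 27
  2*X**2*Y ↦ 2·9·1·1 = 18
  -3*X**2*Z ↦ -3·9·1·6 = -162
  -2*X*Z**2 ↦ -2·3·1·36 = -216
  -2*Y**2*Z ↦ -2·1·1·6 = -12
  2*Y*Z**2 ↦ 2·1·1·36 = 72
  2*Z**3 ↦ 2·1·1·216 = 432
Sum: F(3, 1, 6) = (27) + (18) + (-162) + (-216) + (-12) + (72) + (432) = 159.
Reducing mod 7: 159 ≡ 5 (mod 7).
Since F(a, b, c) ≡ 5 ≠ 0 (mod 7), P does NOT lie on the curve.


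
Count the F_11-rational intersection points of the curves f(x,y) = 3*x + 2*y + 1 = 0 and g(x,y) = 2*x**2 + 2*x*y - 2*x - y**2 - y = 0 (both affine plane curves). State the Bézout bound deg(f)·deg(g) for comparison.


Common zeros: {(6, 7), (10, 1)}; count = 2; Bézout bound = 2.

deg(f) = 1, deg(g) = 2, so Bézout bound = 2.
Scan x ∈ F_11. For each x, list the y ∈ F_11 with f(x, y) ≡ 0 and those with g(x, y) ≡ 0 (mod 11); the common zeros in that column are the intersection.
  x = 0: f ≡ 0 at y ∈ {5}; g ≡ 0 at y ∈ {0, 10}; common: ∅.
  x = 1: f ≡ 0 at y ∈ {9}; g ≡ 0 at y ∈ {0, 1}; common: ∅.
  x = 2: f ≡ 0 at y ∈ {2}; g ≡ 0 at y ∈ {4, 10}; common: ∅.
  x = 3: f ≡ 0 at y ∈ {6}; g ≡ 0 at y ∈ ∅; common: ∅.
  x = 4: f ≡ 0 at y ∈ {10}; g ≡ 0 at y ∈ ∅; common: ∅.
  x = 5: f ≡ 0 at y ∈ {3}; g ≡ 0 at y ∈ ∅; common: ∅.
  x = 6: f ≡ 0 at y ∈ {7}; g ≡ 0 at y ∈ {4, 7}; common: {7}.
  x = 7: f ≡ 0 at y ∈ {0}; g ≡ 0 at y ∈ ∅; common: ∅.
  x = 8: f ≡ 0 at y ∈ {4}; g ≡ 0 at y ∈ ∅; common: ∅.
  x = 9: f ≡ 0 at y ∈ {8}; g ≡ 0 at y ∈ ∅; common: ∅.
  x = 10: f ≡ 0 at y ∈ {1}; g ≡ 0 at y ∈ {1, 7}; common: {1}.
Collecting: common zeros = {(6, 7), (10, 1)}, so the count is 2.
Comparison with the Bézout bound: 2 ≤ 2 = deg(f)·deg(g), as expected for curves with no common component (the bound is attained).


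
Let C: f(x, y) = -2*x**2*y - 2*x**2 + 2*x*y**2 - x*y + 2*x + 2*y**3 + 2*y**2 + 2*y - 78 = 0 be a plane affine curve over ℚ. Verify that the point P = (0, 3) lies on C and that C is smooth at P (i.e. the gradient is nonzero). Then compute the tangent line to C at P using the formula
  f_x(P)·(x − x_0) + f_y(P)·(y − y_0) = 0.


Tangent line at P: 17*x + 68*y - 204 = 0.

Step 1: f(0, 3) = 0, so P lies on C.
Step 2: partial derivatives
  f_x(x, y) = -4*x*y - 4*x + 2*y**2 - y + 2, f_y(x, y) = -2*x**2 + 4*x*y - x + 6*y**2 + 4*y + 2.
  f_x(P) = 17, f_y(P) = 68 (gradient nonzero, so P is smooth).
Step 3: tangent line at P: 17·(x − 0) + 68·(y − 3) = 0.
Expanding: 17*x + 68*y - 204 = 0.


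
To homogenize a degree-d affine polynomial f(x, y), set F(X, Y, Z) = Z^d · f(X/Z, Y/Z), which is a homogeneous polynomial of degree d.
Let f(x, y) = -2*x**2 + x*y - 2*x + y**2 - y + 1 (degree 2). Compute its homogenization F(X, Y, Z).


F(X, Y, Z) = -2*X**2 + X*Y - 2*X*Z + Y**2 - Y*Z + Z**2

deg(f) = 2.
Substitute x = X/Z, y = Y/Z into f, then multiply by Z^2.
  monomial -2·x^2·y^0 ↦ -2·X^2·Y^0·Z^0.
  monomial 1·x^1·y^1 ↦ 1·X^1·Y^1·Z^0.
  monomial -2·x^1·y^0 ↦ -2·X^1·Y^0·Z^1.
  monomial 1·x^0·y^2 ↦ 1·X^0·Y^2·Z^0.
  monomial -1·x^0·y^1 ↦ -1·X^0·Y^1·Z^1.
  monomial 1·x^0·y^0 ↦ 1·X^0·Y^0·Z^2.
Collecting: F(X, Y, Z) = -2*X**2 + X*Y - 2*X*Z + Y**2 - Y*Z + Z**2.


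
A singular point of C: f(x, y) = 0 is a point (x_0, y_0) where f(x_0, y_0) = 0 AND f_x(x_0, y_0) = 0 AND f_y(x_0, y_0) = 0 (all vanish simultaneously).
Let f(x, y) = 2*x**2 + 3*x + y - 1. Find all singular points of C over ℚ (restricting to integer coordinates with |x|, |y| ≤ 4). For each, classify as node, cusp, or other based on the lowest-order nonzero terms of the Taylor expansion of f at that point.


No singular points in the scanned grid; C is smooth there.

Compute partial derivatives:
  f_x = 4*x + 3.
  f_y = 1.
f_y = 1 is a nonzero constant, so f_y never vanishes: no point (x, y) can satisfy f = f_x = f_y = 0. In particular no (x, y) ∈ {−4, ..., 4}² is singular; the curve is smooth.


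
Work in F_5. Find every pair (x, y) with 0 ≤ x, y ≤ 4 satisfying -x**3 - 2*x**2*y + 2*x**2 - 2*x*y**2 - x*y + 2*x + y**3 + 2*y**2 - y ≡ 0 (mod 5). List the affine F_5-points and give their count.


Affine F_5-points: {(0, 0), (1, 1), (2, 3), (3, 2)}; count = 4.

For each of the 25 pairs (x, y) ∈ F_5², evaluate f(x, y) mod 5. Record the zeros.
  x = 0: [0↦0, 1↦2, 2↦4, 3↦2, 4↦2]  zeros at y ∈ {0}
  x = 1: [0↦3, 1↦0, 2↦3, 3↦3, 4↦1]  zeros at y ∈ {1}
  x = 2: [0↦4, 1↦2, 2↦2, 3↦0, 4↦2]  zeros at y ∈ {3}
  x = 3: [0↦2, 1↦2, 2↦0, 3↦2, 4↦4]  zeros at y ∈ {2}
  x = 4: [0↦1, 1↦4, 2↦1, 3↦3, 4↦1]  zeros at y ∈ ∅
Collecting zeros: affine points = {(0, 0), (1, 1), (2, 3), (3, 2)}.
Total count |C(F_5)_aff| = 4.
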